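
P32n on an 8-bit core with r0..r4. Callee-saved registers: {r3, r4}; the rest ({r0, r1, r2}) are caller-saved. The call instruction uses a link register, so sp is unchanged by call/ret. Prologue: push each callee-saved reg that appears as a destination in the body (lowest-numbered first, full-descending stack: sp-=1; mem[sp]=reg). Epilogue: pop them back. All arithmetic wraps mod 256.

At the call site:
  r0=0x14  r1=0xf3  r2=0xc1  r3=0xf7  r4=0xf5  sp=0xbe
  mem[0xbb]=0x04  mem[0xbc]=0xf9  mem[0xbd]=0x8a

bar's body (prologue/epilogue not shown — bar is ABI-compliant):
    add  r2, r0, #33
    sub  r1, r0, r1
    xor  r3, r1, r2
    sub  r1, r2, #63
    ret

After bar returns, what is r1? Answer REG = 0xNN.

prologue: push r3 -> mem[0xbd]=0xf7, sp=0xbd
body[0] add  r2, r0, #33 -> r2=0x35
body[1] sub  r1, r0, r1 -> r1=0x21
body[2] xor  r3, r1, r2 -> r3=0x14
body[3] sub  r1, r2, #63 -> r1=0xf6
epilogue: pop r3=0xf7, sp=0xbe
r1 is caller-saved -> body value

REG = 0xf6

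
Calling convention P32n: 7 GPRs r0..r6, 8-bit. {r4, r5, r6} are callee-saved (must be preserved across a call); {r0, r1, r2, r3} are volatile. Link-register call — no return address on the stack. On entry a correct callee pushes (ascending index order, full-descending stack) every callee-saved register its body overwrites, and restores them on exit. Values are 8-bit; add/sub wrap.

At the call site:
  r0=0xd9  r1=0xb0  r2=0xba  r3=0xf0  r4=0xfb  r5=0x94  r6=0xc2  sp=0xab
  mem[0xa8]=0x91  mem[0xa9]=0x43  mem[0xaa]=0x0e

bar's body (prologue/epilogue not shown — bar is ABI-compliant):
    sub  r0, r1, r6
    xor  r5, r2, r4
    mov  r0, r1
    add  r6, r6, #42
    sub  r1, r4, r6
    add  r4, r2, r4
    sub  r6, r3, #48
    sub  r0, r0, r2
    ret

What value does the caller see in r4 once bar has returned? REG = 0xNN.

prologue: push r4 -> mem[0xaa]=0xfb, sp=0xaa
prologue: push r5 -> mem[0xa9]=0x94, sp=0xa9
prologue: push r6 -> mem[0xa8]=0xc2, sp=0xa8
body[0] sub  r0, r1, r6 -> r0=0xee
body[1] xor  r5, r2, r4 -> r5=0x41
body[2] mov  r0, r1 -> r0=0xb0
body[3] add  r6, r6, #42 -> r6=0xec
body[4] sub  r1, r4, r6 -> r1=0x0f
body[5] add  r4, r2, r4 -> r4=0xb5
body[6] sub  r6, r3, #48 -> r6=0xc0
body[7] sub  r0, r0, r2 -> r0=0xf6
epilogue: pop r6=0xc2, sp=0xa9
epilogue: pop r5=0x94, sp=0xaa
epilogue: pop r4=0xfb, sp=0xab
r4 is callee-saved -> restored

REG = 0xfb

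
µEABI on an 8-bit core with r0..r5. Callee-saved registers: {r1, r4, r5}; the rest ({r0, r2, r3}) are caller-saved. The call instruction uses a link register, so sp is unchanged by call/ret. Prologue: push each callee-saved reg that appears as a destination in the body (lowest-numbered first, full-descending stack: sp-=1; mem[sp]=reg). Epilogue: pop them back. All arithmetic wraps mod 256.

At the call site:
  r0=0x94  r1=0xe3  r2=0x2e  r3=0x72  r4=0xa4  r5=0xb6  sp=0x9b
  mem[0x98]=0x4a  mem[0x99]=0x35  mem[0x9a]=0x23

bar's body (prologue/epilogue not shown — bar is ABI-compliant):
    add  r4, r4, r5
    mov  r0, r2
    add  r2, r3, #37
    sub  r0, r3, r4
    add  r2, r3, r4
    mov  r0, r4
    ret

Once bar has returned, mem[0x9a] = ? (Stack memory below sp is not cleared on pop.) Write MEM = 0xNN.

prologue: push r4 -> mem[0x9a]=0xa4, sp=0x9a
body[0] add  r4, r4, r5 -> r4=0x5a
body[1] mov  r0, r2 -> r0=0x2e
body[2] add  r2, r3, #37 -> r2=0x97
body[3] sub  r0, r3, r4 -> r0=0x18
body[4] add  r2, r3, r4 -> r2=0xcc
body[5] mov  r0, r4 -> r0=0x5a
epilogue: pop r4=0xa4, sp=0x9b
prologue pushed ['r4'] at ['0x9a']

MEM = 0xa4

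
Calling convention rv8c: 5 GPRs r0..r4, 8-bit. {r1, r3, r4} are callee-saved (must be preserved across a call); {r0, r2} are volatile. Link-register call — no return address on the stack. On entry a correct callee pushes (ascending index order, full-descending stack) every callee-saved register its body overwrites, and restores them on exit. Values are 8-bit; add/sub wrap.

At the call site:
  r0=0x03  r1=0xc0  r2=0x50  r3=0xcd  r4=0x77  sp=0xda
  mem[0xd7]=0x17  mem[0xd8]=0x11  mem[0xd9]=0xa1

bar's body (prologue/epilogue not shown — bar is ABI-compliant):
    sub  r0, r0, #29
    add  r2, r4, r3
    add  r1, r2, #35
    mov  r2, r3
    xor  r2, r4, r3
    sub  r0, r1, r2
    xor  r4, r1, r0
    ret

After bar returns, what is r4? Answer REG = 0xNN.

REG = 0x77

prologue: push r1 → mem[0xd9]=0xc0, sp=0xd9
prologue: push r4 → mem[0xd8]=0x77, sp=0xd8
body[0] sub  r0, r0, #29 → r0=0xe6
body[1] add  r2, r4, r3 → r2=0x44
body[2] add  r1, r2, #35 → r1=0x67
body[3] mov  r2, r3 → r2=0xcd
body[4] xor  r2, r4, r3 → r2=0xba
body[5] sub  r0, r1, r2 → r0=0xad
body[6] xor  r4, r1, r0 → r4=0xca
epilogue: pop r4=0x77, sp=0xd9
epilogue: pop r1=0xc0, sp=0xda
r4 is callee-saved → restored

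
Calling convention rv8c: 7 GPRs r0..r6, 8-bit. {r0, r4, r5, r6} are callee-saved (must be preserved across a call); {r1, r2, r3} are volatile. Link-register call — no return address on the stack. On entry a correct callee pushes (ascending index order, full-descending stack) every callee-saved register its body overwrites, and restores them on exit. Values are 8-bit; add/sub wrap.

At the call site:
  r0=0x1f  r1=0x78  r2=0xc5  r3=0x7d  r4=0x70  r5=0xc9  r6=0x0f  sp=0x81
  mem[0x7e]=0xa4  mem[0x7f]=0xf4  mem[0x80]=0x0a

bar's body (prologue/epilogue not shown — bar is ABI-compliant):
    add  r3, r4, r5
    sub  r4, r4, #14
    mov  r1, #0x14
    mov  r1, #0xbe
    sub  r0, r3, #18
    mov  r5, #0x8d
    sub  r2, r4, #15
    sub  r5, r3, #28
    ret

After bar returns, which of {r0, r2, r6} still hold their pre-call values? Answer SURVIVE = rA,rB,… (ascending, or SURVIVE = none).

SURVIVE = r0,r6

prologue: push r0 → mem[0x80]=0x1f, sp=0x80
prologue: push r4 → mem[0x7f]=0x70, sp=0x7f
prologue: push r5 → mem[0x7e]=0xc9, sp=0x7e
body[0] add  r3, r4, r5 → r3=0x39
body[1] sub  r4, r4, #14 → r4=0x62
body[2] mov  r1, #0x14 → r1=0x14
body[3] mov  r1, #0xbe → r1=0xbe
body[4] sub  r0, r3, #18 → r0=0x27
body[5] mov  r5, #0x8d → r5=0x8d
body[6] sub  r2, r4, #15 → r2=0x53
body[7] sub  r5, r3, #28 → r5=0x1d
epilogue: pop r5=0xc9, sp=0x7f
epilogue: pop r4=0x70, sp=0x80
epilogue: pop r0=0x1f, sp=0x81
r0: callee-saved, written=True
r2: caller-saved, written=True
r6: callee-saved, written=False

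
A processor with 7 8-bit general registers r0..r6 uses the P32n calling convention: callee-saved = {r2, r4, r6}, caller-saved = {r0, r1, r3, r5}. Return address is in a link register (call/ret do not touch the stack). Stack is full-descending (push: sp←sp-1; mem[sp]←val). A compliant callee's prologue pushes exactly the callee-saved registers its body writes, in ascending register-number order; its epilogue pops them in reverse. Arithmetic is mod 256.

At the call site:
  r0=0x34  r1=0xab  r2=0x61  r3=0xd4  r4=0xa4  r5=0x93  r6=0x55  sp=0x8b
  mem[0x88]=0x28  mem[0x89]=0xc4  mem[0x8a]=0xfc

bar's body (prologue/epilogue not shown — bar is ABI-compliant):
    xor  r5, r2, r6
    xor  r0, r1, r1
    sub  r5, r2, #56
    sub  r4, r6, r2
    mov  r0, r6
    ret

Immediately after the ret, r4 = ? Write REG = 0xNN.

REG = 0xa4

prologue: push r4 → mem[0x8a]=0xa4, sp=0x8a
body[0] xor  r5, r2, r6 → r5=0x34
body[1] xor  r0, r1, r1 → r0=0x00
body[2] sub  r5, r2, #56 → r5=0x29
body[3] sub  r4, r6, r2 → r4=0xf4
body[4] mov  r0, r6 → r0=0x55
epilogue: pop r4=0xa4, sp=0x8b
r4 is callee-saved → restored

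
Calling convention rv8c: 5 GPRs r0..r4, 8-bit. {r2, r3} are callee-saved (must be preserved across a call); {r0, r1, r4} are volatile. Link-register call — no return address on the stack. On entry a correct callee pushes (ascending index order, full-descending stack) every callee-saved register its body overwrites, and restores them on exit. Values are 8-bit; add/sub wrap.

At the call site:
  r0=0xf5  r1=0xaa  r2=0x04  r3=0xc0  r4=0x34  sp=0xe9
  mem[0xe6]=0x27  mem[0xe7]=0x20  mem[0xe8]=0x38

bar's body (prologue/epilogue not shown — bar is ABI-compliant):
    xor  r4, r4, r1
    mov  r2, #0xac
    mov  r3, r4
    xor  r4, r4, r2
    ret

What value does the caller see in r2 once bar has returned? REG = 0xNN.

REG = 0x04

prologue: push r2 → mem[0xe8]=0x04, sp=0xe8
prologue: push r3 → mem[0xe7]=0xc0, sp=0xe7
body[0] xor  r4, r4, r1 → r4=0x9e
body[1] mov  r2, #0xac → r2=0xac
body[2] mov  r3, r4 → r3=0x9e
body[3] xor  r4, r4, r2 → r4=0x32
epilogue: pop r3=0xc0, sp=0xe8
epilogue: pop r2=0x04, sp=0xe9
r2 is callee-saved → restored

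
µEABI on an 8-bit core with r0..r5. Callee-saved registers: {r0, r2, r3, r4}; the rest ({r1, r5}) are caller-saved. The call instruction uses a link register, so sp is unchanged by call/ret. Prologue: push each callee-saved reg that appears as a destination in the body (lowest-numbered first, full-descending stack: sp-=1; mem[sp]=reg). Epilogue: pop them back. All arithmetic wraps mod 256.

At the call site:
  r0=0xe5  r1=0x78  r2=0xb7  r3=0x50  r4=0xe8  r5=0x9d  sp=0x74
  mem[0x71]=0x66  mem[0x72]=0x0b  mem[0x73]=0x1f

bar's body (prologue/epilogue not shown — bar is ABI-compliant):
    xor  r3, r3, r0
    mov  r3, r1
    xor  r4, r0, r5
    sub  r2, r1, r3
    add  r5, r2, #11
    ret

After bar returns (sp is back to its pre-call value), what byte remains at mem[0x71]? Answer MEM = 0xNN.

prologue: push r2 -> mem[0x73]=0xb7, sp=0x73
prologue: push r3 -> mem[0x72]=0x50, sp=0x72
prologue: push r4 -> mem[0x71]=0xe8, sp=0x71
body[0] xor  r3, r3, r0 -> r3=0xb5
body[1] mov  r3, r1 -> r3=0x78
body[2] xor  r4, r0, r5 -> r4=0x78
body[3] sub  r2, r1, r3 -> r2=0x00
body[4] add  r5, r2, #11 -> r5=0x0b
epilogue: pop r4=0xe8, sp=0x72
epilogue: pop r3=0x50, sp=0x73
epilogue: pop r2=0xb7, sp=0x74
prologue pushed ['r2', 'r3', 'r4'] at ['0x73', '0x72', '0x71']

MEM = 0xe8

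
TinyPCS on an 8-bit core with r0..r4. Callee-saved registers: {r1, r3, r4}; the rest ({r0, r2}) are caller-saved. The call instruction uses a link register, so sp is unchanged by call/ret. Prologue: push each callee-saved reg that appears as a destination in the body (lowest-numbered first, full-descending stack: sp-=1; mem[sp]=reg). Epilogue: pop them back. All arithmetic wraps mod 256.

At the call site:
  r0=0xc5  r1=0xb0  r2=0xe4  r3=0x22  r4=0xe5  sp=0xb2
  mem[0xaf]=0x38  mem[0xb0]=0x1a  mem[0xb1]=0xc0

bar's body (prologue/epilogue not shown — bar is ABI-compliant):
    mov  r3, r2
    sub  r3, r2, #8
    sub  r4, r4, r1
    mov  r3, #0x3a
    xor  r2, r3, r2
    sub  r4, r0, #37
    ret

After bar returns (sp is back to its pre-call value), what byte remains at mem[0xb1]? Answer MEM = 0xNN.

MEM = 0x22

prologue: push r3 → mem[0xb1]=0x22, sp=0xb1
prologue: push r4 → mem[0xb0]=0xe5, sp=0xb0
body[0] mov  r3, r2 → r3=0xe4
body[1] sub  r3, r2, #8 → r3=0xdc
body[2] sub  r4, r4, r1 → r4=0x35
body[3] mov  r3, #0x3a → r3=0x3a
body[4] xor  r2, r3, r2 → r2=0xde
body[5] sub  r4, r0, #37 → r4=0xa0
epilogue: pop r4=0xe5, sp=0xb1
epilogue: pop r3=0x22, sp=0xb2
prologue pushed ['r3', 'r4'] at ['0xb1', '0xb0']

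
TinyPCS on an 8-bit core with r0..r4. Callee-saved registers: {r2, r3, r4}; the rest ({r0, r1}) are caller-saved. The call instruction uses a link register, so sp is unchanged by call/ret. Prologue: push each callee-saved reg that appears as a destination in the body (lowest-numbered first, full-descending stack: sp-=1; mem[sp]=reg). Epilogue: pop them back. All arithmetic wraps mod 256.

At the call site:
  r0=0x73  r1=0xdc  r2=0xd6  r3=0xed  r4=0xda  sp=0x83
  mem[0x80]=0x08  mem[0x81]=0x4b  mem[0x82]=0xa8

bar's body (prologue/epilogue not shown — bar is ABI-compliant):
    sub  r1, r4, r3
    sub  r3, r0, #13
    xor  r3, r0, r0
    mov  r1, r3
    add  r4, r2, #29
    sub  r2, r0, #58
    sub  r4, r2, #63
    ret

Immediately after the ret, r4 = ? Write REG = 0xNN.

REG = 0xda

prologue: push r2 → mem[0x82]=0xd6, sp=0x82
prologue: push r3 → mem[0x81]=0xed, sp=0x81
prologue: push r4 → mem[0x80]=0xda, sp=0x80
body[0] sub  r1, r4, r3 → r1=0xed
body[1] sub  r3, r0, #13 → r3=0x66
body[2] xor  r3, r0, r0 → r3=0x00
body[3] mov  r1, r3 → r1=0x00
body[4] add  r4, r2, #29 → r4=0xf3
body[5] sub  r2, r0, #58 → r2=0x39
body[6] sub  r4, r2, #63 → r4=0xfa
epilogue: pop r4=0xda, sp=0x81
epilogue: pop r3=0xed, sp=0x82
epilogue: pop r2=0xd6, sp=0x83
r4 is callee-saved → restored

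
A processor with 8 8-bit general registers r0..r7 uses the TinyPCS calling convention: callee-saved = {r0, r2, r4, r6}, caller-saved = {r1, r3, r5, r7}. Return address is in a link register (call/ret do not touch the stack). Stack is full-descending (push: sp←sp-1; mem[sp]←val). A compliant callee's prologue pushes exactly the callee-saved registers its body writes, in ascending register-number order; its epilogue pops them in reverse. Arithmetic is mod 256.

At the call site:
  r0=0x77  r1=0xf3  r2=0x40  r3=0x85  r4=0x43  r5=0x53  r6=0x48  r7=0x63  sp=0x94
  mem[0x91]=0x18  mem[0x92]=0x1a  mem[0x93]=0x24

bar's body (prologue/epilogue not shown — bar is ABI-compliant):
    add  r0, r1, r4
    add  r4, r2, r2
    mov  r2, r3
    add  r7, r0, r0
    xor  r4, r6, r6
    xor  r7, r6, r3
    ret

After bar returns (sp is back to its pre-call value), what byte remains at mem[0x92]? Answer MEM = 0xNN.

MEM = 0x40

prologue: push r0 → mem[0x93]=0x77, sp=0x93
prologue: push r2 → mem[0x92]=0x40, sp=0x92
prologue: push r4 → mem[0x91]=0x43, sp=0x91
body[0] add  r0, r1, r4 → r0=0x36
body[1] add  r4, r2, r2 → r4=0x80
body[2] mov  r2, r3 → r2=0x85
body[3] add  r7, r0, r0 → r7=0x6c
body[4] xor  r4, r6, r6 → r4=0x00
body[5] xor  r7, r6, r3 → r7=0xcd
epilogue: pop r4=0x43, sp=0x92
epilogue: pop r2=0x40, sp=0x93
epilogue: pop r0=0x77, sp=0x94
prologue pushed ['r0', 'r2', 'r4'] at ['0x93', '0x92', '0x91']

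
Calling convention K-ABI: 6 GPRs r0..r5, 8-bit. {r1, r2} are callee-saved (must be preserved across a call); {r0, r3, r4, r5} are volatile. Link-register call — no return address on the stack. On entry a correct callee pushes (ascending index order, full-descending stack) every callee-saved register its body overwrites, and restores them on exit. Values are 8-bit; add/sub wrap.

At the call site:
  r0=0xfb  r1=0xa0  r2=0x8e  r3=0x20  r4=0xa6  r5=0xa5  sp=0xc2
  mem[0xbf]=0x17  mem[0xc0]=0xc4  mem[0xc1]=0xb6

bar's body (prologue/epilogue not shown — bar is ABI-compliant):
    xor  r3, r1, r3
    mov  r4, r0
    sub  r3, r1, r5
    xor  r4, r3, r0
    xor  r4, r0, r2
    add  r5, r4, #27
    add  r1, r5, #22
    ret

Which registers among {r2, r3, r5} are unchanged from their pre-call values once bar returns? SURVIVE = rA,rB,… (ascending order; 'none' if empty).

SURVIVE = r2

prologue: push r1 -> mem[0xc1]=0xa0, sp=0xc1
body[0] xor  r3, r1, r3 -> r3=0x80
body[1] mov  r4, r0 -> r4=0xfb
body[2] sub  r3, r1, r5 -> r3=0xfb
body[3] xor  r4, r3, r0 -> r4=0x00
body[4] xor  r4, r0, r2 -> r4=0x75
body[5] add  r5, r4, #27 -> r5=0x90
body[6] add  r1, r5, #22 -> r1=0xa6
epilogue: pop r1=0xa0, sp=0xc2
r2: callee-saved, written=False
r3: caller-saved, written=True
r5: caller-saved, written=True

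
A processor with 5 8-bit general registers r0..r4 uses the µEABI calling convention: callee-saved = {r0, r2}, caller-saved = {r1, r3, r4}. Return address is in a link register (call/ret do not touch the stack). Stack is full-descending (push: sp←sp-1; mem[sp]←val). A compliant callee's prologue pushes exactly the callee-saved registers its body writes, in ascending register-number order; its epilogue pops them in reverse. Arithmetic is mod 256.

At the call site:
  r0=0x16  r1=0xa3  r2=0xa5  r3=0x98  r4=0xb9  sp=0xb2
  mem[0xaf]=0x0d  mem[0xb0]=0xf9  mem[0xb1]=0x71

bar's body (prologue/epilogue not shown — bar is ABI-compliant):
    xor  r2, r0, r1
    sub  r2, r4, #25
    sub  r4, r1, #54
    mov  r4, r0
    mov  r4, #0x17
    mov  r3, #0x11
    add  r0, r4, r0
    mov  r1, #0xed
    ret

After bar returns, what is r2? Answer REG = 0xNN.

REG = 0xa5

prologue: push r0 → mem[0xb1]=0x16, sp=0xb1
prologue: push r2 → mem[0xb0]=0xa5, sp=0xb0
body[0] xor  r2, r0, r1 → r2=0xb5
body[1] sub  r2, r4, #25 → r2=0xa0
body[2] sub  r4, r1, #54 → r4=0x6d
body[3] mov  r4, r0 → r4=0x16
body[4] mov  r4, #0x17 → r4=0x17
body[5] mov  r3, #0x11 → r3=0x11
body[6] add  r0, r4, r0 → r0=0x2d
body[7] mov  r1, #0xed → r1=0xed
epilogue: pop r2=0xa5, sp=0xb1
epilogue: pop r0=0x16, sp=0xb2
r2 is callee-saved → restored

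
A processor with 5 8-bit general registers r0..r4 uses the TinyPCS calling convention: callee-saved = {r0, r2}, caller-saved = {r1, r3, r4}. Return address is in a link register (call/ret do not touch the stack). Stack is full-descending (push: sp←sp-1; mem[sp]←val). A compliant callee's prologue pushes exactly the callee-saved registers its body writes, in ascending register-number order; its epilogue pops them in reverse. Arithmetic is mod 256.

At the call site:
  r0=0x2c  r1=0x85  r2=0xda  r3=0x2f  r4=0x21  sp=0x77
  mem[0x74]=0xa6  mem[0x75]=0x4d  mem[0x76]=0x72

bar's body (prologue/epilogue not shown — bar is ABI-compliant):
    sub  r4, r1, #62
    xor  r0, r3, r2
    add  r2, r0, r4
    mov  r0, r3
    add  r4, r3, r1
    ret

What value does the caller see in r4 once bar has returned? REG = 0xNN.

REG = 0xb4

prologue: push r0 → mem[0x76]=0x2c, sp=0x76
prologue: push r2 → mem[0x75]=0xda, sp=0x75
body[0] sub  r4, r1, #62 → r4=0x47
body[1] xor  r0, r3, r2 → r0=0xf5
body[2] add  r2, r0, r4 → r2=0x3c
body[3] mov  r0, r3 → r0=0x2f
body[4] add  r4, r3, r1 → r4=0xb4
epilogue: pop r2=0xda, sp=0x76
epilogue: pop r0=0x2c, sp=0x77
r4 is caller-saved → body value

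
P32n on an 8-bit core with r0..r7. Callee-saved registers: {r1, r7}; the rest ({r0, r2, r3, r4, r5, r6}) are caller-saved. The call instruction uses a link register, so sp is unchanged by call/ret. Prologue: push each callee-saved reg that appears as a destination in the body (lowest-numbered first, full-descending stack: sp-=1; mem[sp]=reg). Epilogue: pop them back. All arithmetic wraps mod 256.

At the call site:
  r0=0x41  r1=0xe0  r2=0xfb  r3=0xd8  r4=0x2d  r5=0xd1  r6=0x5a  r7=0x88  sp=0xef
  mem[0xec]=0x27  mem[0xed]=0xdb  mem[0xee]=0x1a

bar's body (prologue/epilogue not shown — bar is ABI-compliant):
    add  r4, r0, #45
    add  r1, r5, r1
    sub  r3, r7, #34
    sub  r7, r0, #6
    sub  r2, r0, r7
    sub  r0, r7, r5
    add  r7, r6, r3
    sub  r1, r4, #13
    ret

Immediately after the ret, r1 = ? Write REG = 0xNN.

prologue: push r1 -> mem[0xee]=0xe0, sp=0xee
prologue: push r7 -> mem[0xed]=0x88, sp=0xed
body[0] add  r4, r0, #45 -> r4=0x6e
body[1] add  r1, r5, r1 -> r1=0xb1
body[2] sub  r3, r7, #34 -> r3=0x66
body[3] sub  r7, r0, #6 -> r7=0x3b
body[4] sub  r2, r0, r7 -> r2=0x06
body[5] sub  r0, r7, r5 -> r0=0x6a
body[6] add  r7, r6, r3 -> r7=0xc0
body[7] sub  r1, r4, #13 -> r1=0x61
epilogue: pop r7=0x88, sp=0xee
epilogue: pop r1=0xe0, sp=0xef
r1 is callee-saved -> restored

REG = 0xe0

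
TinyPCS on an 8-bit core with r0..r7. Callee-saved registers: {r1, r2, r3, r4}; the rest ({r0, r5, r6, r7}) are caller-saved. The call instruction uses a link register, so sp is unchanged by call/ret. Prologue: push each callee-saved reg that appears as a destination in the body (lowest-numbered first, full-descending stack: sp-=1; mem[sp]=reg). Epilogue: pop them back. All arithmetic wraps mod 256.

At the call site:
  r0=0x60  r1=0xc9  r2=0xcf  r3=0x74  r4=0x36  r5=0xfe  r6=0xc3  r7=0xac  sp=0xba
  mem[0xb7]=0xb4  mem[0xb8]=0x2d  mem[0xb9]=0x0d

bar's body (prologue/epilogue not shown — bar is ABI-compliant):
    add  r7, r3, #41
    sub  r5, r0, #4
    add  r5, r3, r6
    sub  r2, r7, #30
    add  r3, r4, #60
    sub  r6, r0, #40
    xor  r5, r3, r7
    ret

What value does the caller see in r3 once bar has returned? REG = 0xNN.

REG = 0x74

prologue: push r2 -> mem[0xb9]=0xcf, sp=0xb9
prologue: push r3 -> mem[0xb8]=0x74, sp=0xb8
body[0] add  r7, r3, #41 -> r7=0x9d
body[1] sub  r5, r0, #4 -> r5=0x5c
body[2] add  r5, r3, r6 -> r5=0x37
body[3] sub  r2, r7, #30 -> r2=0x7f
body[4] add  r3, r4, #60 -> r3=0x72
body[5] sub  r6, r0, #40 -> r6=0x38
body[6] xor  r5, r3, r7 -> r5=0xef
epilogue: pop r3=0x74, sp=0xb9
epilogue: pop r2=0xcf, sp=0xba
r3 is callee-saved -> restored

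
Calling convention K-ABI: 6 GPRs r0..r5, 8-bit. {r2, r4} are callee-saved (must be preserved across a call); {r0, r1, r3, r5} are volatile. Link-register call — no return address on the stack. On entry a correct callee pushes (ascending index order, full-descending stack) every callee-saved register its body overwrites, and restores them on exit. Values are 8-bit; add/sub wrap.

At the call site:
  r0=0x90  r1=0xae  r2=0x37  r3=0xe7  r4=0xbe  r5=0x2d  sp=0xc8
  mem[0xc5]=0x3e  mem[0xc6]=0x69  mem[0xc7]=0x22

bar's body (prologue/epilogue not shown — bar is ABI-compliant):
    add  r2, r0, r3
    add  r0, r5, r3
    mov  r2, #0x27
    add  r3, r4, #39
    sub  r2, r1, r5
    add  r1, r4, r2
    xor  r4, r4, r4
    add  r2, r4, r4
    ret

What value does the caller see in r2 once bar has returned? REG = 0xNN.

REG = 0x37

prologue: push r2 → mem[0xc7]=0x37, sp=0xc7
prologue: push r4 → mem[0xc6]=0xbe, sp=0xc6
body[0] add  r2, r0, r3 → r2=0x77
body[1] add  r0, r5, r3 → r0=0x14
body[2] mov  r2, #0x27 → r2=0x27
body[3] add  r3, r4, #39 → r3=0xe5
body[4] sub  r2, r1, r5 → r2=0x81
body[5] add  r1, r4, r2 → r1=0x3f
body[6] xor  r4, r4, r4 → r4=0x00
body[7] add  r2, r4, r4 → r2=0x00
epilogue: pop r4=0xbe, sp=0xc7
epilogue: pop r2=0x37, sp=0xc8
r2 is callee-saved → restored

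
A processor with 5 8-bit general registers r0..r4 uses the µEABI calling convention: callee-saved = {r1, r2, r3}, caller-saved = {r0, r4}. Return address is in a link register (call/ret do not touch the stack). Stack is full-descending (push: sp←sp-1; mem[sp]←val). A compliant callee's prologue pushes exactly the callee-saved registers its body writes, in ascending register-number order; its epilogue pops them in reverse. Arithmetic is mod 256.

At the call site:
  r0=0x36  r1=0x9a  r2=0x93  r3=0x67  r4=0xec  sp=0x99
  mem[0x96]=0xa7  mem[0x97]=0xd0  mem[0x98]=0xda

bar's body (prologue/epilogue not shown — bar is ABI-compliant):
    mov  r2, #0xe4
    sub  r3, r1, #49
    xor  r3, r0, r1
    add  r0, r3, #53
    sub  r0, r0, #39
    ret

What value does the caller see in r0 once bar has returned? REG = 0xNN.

REG = 0xba

prologue: push r2 → mem[0x98]=0x93, sp=0x98
prologue: push r3 → mem[0x97]=0x67, sp=0x97
body[0] mov  r2, #0xe4 → r2=0xe4
body[1] sub  r3, r1, #49 → r3=0x69
body[2] xor  r3, r0, r1 → r3=0xac
body[3] add  r0, r3, #53 → r0=0xe1
body[4] sub  r0, r0, #39 → r0=0xba
epilogue: pop r3=0x67, sp=0x98
epilogue: pop r2=0x93, sp=0x99
r0 is caller-saved → body value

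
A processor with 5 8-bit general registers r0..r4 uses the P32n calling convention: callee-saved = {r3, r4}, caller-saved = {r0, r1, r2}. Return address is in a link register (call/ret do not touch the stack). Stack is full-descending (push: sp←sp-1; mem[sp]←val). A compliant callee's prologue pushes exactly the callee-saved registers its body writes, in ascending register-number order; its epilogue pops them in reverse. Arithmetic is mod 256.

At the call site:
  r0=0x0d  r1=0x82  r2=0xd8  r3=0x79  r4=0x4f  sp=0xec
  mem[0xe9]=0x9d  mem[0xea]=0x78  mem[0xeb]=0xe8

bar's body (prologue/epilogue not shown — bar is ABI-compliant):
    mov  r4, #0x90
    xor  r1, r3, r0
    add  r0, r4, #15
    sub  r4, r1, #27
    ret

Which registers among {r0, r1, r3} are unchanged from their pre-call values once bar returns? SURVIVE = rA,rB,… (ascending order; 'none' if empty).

prologue: push r4 -> mem[0xeb]=0x4f, sp=0xeb
body[0] mov  r4, #0x90 -> r4=0x90
body[1] xor  r1, r3, r0 -> r1=0x74
body[2] add  r0, r4, #15 -> r0=0x9f
body[3] sub  r4, r1, #27 -> r4=0x59
epilogue: pop r4=0x4f, sp=0xec
r0: caller-saved, written=True
r1: caller-saved, written=True
r3: callee-saved, written=False

SURVIVE = r3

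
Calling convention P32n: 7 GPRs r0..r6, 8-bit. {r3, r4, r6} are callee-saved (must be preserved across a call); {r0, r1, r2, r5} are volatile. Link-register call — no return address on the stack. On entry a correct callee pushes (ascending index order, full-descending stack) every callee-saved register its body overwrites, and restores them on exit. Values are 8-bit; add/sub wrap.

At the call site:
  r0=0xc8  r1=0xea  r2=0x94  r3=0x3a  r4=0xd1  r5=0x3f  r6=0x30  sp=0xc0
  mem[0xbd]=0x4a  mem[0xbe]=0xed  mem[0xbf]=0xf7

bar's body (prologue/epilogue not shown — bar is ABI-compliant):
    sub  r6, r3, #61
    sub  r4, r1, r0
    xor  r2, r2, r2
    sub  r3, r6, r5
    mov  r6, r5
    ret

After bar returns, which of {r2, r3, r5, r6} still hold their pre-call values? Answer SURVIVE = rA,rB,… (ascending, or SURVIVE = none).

SURVIVE = r3,r5,r6

prologue: push r3 → mem[0xbf]=0x3a, sp=0xbf
prologue: push r4 → mem[0xbe]=0xd1, sp=0xbe
prologue: push r6 → mem[0xbd]=0x30, sp=0xbd
body[0] sub  r6, r3, #61 → r6=0xfd
body[1] sub  r4, r1, r0 → r4=0x22
body[2] xor  r2, r2, r2 → r2=0x00
body[3] sub  r3, r6, r5 → r3=0xbe
body[4] mov  r6, r5 → r6=0x3f
epilogue: pop r6=0x30, sp=0xbe
epilogue: pop r4=0xd1, sp=0xbf
epilogue: pop r3=0x3a, sp=0xc0
r2: caller-saved, written=True
r3: callee-saved, written=True
r5: caller-saved, written=False
r6: callee-saved, written=True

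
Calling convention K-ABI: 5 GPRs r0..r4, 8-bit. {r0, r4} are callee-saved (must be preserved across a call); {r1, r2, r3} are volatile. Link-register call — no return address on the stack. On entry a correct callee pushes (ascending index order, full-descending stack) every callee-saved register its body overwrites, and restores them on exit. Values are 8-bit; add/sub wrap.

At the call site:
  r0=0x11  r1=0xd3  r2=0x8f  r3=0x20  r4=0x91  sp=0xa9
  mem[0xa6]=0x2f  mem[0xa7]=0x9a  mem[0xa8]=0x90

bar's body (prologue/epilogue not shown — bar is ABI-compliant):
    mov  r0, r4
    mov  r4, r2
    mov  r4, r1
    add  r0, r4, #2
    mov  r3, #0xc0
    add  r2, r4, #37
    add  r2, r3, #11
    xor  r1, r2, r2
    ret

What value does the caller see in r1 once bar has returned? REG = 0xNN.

REG = 0x00

prologue: push r0 → mem[0xa8]=0x11, sp=0xa8
prologue: push r4 → mem[0xa7]=0x91, sp=0xa7
body[0] mov  r0, r4 → r0=0x91
body[1] mov  r4, r2 → r4=0x8f
body[2] mov  r4, r1 → r4=0xd3
body[3] add  r0, r4, #2 → r0=0xd5
body[4] mov  r3, #0xc0 → r3=0xc0
body[5] add  r2, r4, #37 → r2=0xf8
body[6] add  r2, r3, #11 → r2=0xcb
body[7] xor  r1, r2, r2 → r1=0x00
epilogue: pop r4=0x91, sp=0xa8
epilogue: pop r0=0x11, sp=0xa9
r1 is caller-saved → body value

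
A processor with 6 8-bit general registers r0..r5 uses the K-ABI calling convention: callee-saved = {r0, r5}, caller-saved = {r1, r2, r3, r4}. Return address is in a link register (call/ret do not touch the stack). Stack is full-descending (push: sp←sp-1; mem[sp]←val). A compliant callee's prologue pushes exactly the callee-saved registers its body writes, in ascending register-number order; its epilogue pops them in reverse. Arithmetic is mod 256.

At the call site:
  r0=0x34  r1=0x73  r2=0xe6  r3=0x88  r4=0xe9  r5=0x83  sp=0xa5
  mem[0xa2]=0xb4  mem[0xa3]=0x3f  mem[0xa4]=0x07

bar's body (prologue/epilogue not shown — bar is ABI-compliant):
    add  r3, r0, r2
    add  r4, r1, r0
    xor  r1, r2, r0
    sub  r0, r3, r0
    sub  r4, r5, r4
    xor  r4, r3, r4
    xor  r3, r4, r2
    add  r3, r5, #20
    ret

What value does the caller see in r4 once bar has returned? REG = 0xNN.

prologue: push r0 → mem[0xa4]=0x34, sp=0xa4
body[0] add  r3, r0, r2 → r3=0x1a
body[1] add  r4, r1, r0 → r4=0xa7
body[2] xor  r1, r2, r0 → r1=0xd2
body[3] sub  r0, r3, r0 → r0=0xe6
body[4] sub  r4, r5, r4 → r4=0xdc
body[5] xor  r4, r3, r4 → r4=0xc6
body[6] xor  r3, r4, r2 → r3=0x20
body[7] add  r3, r5, #20 → r3=0x97
epilogue: pop r0=0x34, sp=0xa5
r4 is caller-saved → body value

REG = 0xc6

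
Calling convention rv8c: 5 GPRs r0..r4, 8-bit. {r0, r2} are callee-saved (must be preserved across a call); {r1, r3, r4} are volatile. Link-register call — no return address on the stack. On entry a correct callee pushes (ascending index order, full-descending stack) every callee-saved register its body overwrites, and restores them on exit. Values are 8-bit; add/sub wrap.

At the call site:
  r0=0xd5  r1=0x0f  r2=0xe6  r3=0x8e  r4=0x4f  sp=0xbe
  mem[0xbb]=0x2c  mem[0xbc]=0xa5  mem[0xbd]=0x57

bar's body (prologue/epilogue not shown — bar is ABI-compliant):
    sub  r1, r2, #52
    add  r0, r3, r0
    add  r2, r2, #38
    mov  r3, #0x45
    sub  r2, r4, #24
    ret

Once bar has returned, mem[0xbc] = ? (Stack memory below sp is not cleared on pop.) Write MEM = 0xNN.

prologue: push r0 -> mem[0xbd]=0xd5, sp=0xbd
prologue: push r2 -> mem[0xbc]=0xe6, sp=0xbc
body[0] sub  r1, r2, #52 -> r1=0xb2
body[1] add  r0, r3, r0 -> r0=0x63
body[2] add  r2, r2, #38 -> r2=0x0c
body[3] mov  r3, #0x45 -> r3=0x45
body[4] sub  r2, r4, #24 -> r2=0x37
epilogue: pop r2=0xe6, sp=0xbd
epilogue: pop r0=0xd5, sp=0xbe
prologue pushed ['r0', 'r2'] at ['0xbd', '0xbc']

MEM = 0xe6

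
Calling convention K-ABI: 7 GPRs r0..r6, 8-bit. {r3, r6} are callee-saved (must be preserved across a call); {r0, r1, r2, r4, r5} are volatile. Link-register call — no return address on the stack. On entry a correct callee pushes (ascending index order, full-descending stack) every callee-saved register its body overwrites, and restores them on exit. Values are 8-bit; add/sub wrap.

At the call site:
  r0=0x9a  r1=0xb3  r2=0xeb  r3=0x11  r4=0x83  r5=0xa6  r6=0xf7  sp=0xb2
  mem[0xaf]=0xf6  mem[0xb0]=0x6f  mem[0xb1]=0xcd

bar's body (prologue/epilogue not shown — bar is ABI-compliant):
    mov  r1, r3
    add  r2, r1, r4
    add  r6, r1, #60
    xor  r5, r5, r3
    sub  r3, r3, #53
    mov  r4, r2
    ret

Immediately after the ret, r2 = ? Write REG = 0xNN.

REG = 0x94

prologue: push r3 → mem[0xb1]=0x11, sp=0xb1
prologue: push r6 → mem[0xb0]=0xf7, sp=0xb0
body[0] mov  r1, r3 → r1=0x11
body[1] add  r2, r1, r4 → r2=0x94
body[2] add  r6, r1, #60 → r6=0x4d
body[3] xor  r5, r5, r3 → r5=0xb7
body[4] sub  r3, r3, #53 → r3=0xdc
body[5] mov  r4, r2 → r4=0x94
epilogue: pop r6=0xf7, sp=0xb1
epilogue: pop r3=0x11, sp=0xb2
r2 is caller-saved → body value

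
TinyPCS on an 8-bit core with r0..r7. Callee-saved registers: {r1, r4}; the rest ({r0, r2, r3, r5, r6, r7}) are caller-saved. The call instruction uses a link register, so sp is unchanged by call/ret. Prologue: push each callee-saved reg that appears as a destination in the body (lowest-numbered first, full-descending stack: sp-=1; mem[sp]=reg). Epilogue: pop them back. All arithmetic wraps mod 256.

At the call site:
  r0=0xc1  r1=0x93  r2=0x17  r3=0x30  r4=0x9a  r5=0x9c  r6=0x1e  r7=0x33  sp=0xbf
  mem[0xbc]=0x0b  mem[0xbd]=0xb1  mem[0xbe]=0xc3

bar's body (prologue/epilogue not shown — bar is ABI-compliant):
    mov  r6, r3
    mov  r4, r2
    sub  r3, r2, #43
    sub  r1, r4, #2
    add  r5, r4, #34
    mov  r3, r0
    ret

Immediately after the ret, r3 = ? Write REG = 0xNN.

REG = 0xc1

prologue: push r1 -> mem[0xbe]=0x93, sp=0xbe
prologue: push r4 -> mem[0xbd]=0x9a, sp=0xbd
body[0] mov  r6, r3 -> r6=0x30
body[1] mov  r4, r2 -> r4=0x17
body[2] sub  r3, r2, #43 -> r3=0xec
body[3] sub  r1, r4, #2 -> r1=0x15
body[4] add  r5, r4, #34 -> r5=0x39
body[5] mov  r3, r0 -> r3=0xc1
epilogue: pop r4=0x9a, sp=0xbe
epilogue: pop r1=0x93, sp=0xbf
r3 is caller-saved -> body value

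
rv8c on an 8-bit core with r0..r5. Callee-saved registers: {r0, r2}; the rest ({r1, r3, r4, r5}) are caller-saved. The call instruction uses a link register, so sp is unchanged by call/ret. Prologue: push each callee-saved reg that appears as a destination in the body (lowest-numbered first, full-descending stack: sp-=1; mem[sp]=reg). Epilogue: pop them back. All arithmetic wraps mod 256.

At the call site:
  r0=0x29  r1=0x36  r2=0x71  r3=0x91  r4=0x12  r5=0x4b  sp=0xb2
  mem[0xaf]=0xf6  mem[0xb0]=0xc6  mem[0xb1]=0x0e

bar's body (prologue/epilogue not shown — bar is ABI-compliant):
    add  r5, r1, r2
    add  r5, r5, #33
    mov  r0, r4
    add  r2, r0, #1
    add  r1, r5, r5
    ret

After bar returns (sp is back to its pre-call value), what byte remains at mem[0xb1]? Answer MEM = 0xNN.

prologue: push r0 → mem[0xb1]=0x29, sp=0xb1
prologue: push r2 → mem[0xb0]=0x71, sp=0xb0
body[0] add  r5, r1, r2 → r5=0xa7
body[1] add  r5, r5, #33 → r5=0xc8
body[2] mov  r0, r4 → r0=0x12
body[3] add  r2, r0, #1 → r2=0x13
body[4] add  r1, r5, r5 → r1=0x90
epilogue: pop r2=0x71, sp=0xb1
epilogue: pop r0=0x29, sp=0xb2
prologue pushed ['r0', 'r2'] at ['0xb1', '0xb0']

MEM = 0x29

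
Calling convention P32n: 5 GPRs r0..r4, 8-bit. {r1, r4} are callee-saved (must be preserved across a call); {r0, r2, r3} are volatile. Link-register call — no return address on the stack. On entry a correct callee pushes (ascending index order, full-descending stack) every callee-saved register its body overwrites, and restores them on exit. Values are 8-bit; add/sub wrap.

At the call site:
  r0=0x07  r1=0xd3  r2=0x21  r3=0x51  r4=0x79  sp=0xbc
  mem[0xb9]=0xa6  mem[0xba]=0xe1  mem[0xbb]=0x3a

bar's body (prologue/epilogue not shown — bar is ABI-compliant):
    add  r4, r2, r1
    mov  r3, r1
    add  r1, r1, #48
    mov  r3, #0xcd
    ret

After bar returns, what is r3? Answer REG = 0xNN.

prologue: push r1 → mem[0xbb]=0xd3, sp=0xbb
prologue: push r4 → mem[0xba]=0x79, sp=0xba
body[0] add  r4, r2, r1 → r4=0xf4
body[1] mov  r3, r1 → r3=0xd3
body[2] add  r1, r1, #48 → r1=0x03
body[3] mov  r3, #0xcd → r3=0xcd
epilogue: pop r4=0x79, sp=0xbb
epilogue: pop r1=0xd3, sp=0xbc
r3 is caller-saved → body value

REG = 0xcd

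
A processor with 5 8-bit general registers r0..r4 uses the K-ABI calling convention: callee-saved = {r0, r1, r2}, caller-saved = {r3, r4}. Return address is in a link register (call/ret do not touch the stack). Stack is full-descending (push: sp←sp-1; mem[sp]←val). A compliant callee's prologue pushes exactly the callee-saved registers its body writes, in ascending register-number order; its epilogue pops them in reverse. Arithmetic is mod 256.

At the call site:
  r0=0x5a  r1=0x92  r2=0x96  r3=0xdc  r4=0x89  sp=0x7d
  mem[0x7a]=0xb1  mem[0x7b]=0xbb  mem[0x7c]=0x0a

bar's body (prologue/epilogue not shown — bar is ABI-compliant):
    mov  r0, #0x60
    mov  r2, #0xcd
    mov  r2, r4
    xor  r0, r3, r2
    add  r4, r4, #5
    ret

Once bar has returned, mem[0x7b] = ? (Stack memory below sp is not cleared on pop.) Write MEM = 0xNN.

prologue: push r0 -> mem[0x7c]=0x5a, sp=0x7c
prologue: push r2 -> mem[0x7b]=0x96, sp=0x7b
body[0] mov  r0, #0x60 -> r0=0x60
body[1] mov  r2, #0xcd -> r2=0xcd
body[2] mov  r2, r4 -> r2=0x89
body[3] xor  r0, r3, r2 -> r0=0x55
body[4] add  r4, r4, #5 -> r4=0x8e
epilogue: pop r2=0x96, sp=0x7c
epilogue: pop r0=0x5a, sp=0x7d
prologue pushed ['r0', 'r2'] at ['0x7c', '0x7b']

MEM = 0x96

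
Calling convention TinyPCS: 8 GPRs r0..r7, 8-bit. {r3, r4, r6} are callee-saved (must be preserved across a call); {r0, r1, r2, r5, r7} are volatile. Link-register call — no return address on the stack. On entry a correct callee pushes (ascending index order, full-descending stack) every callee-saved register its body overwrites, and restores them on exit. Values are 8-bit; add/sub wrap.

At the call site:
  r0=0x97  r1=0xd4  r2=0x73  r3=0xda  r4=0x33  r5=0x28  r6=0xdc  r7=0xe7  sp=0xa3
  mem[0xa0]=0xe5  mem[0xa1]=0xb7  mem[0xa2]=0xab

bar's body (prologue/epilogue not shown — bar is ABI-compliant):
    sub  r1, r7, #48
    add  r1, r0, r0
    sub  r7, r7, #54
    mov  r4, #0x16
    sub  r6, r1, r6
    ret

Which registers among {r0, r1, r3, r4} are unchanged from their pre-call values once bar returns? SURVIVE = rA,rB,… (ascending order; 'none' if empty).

SURVIVE = r0,r3,r4

prologue: push r4 -> mem[0xa2]=0x33, sp=0xa2
prologue: push r6 -> mem[0xa1]=0xdc, sp=0xa1
body[0] sub  r1, r7, #48 -> r1=0xb7
body[1] add  r1, r0, r0 -> r1=0x2e
body[2] sub  r7, r7, #54 -> r7=0xb1
body[3] mov  r4, #0x16 -> r4=0x16
body[4] sub  r6, r1, r6 -> r6=0x52
epilogue: pop r6=0xdc, sp=0xa2
epilogue: pop r4=0x33, sp=0xa3
r0: caller-saved, written=False
r1: caller-saved, written=True
r3: callee-saved, written=False
r4: callee-saved, written=True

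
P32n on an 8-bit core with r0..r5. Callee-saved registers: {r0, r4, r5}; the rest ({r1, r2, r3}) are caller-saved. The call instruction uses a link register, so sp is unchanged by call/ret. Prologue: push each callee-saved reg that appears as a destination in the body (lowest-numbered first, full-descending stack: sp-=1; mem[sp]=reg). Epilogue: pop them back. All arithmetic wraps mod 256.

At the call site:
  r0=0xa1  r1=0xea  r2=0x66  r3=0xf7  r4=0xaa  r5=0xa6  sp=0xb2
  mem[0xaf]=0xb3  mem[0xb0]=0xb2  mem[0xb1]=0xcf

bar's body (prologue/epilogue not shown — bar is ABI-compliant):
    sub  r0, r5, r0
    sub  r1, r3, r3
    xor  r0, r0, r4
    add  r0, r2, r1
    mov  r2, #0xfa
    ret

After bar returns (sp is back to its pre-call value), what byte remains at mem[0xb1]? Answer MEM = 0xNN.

prologue: push r0 → mem[0xb1]=0xa1, sp=0xb1
body[0] sub  r0, r5, r0 → r0=0x05
body[1] sub  r1, r3, r3 → r1=0x00
body[2] xor  r0, r0, r4 → r0=0xaf
body[3] add  r0, r2, r1 → r0=0x66
body[4] mov  r2, #0xfa → r2=0xfa
epilogue: pop r0=0xa1, sp=0xb2
prologue pushed ['r0'] at ['0xb1']

MEM = 0xa1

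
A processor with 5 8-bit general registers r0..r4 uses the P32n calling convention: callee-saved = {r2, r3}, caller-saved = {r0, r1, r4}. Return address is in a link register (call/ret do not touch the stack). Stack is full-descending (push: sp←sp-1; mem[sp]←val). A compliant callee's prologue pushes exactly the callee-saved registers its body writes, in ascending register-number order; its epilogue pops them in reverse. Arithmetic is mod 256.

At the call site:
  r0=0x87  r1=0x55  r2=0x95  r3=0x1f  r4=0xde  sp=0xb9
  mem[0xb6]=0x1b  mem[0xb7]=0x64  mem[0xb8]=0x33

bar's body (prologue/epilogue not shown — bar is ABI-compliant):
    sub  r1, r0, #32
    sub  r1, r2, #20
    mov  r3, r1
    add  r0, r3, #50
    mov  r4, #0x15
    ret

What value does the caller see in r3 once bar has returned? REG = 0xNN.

REG = 0x1f

prologue: push r3 → mem[0xb8]=0x1f, sp=0xb8
body[0] sub  r1, r0, #32 → r1=0x67
body[1] sub  r1, r2, #20 → r1=0x81
body[2] mov  r3, r1 → r3=0x81
body[3] add  r0, r3, #50 → r0=0xb3
body[4] mov  r4, #0x15 → r4=0x15
epilogue: pop r3=0x1f, sp=0xb9
r3 is callee-saved → restored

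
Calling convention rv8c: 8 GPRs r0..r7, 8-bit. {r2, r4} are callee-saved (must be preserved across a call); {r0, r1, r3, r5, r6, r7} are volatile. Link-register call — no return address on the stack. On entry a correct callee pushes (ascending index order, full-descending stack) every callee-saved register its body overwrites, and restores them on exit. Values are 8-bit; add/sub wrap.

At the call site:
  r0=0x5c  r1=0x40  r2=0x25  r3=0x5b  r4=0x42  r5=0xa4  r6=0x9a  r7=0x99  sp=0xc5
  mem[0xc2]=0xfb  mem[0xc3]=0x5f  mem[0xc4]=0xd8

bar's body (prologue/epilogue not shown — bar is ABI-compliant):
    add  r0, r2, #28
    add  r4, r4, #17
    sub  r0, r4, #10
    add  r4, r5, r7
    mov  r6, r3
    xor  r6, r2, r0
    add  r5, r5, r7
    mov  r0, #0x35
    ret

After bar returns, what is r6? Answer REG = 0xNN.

prologue: push r4 -> mem[0xc4]=0x42, sp=0xc4
body[0] add  r0, r2, #28 -> r0=0x41
body[1] add  r4, r4, #17 -> r4=0x53
body[2] sub  r0, r4, #10 -> r0=0x49
body[3] add  r4, r5, r7 -> r4=0x3d
body[4] mov  r6, r3 -> r6=0x5b
body[5] xor  r6, r2, r0 -> r6=0x6c
body[6] add  r5, r5, r7 -> r5=0x3d
body[7] mov  r0, #0x35 -> r0=0x35
epilogue: pop r4=0x42, sp=0xc5
r6 is caller-saved -> body value

REG = 0x6c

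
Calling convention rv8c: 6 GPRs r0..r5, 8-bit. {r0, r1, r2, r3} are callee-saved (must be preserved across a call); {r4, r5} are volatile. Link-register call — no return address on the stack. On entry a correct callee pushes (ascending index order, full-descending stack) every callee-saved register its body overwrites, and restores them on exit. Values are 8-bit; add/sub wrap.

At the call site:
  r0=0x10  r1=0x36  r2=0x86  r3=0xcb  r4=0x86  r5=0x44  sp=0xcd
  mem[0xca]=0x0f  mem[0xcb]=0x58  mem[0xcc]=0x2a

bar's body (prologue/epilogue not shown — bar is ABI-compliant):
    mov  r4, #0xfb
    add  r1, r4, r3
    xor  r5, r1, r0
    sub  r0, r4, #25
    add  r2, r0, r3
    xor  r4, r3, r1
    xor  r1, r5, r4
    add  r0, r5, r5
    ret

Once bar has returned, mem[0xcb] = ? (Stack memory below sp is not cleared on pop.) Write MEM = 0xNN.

MEM = 0x36

prologue: push r0 -> mem[0xcc]=0x10, sp=0xcc
prologue: push r1 -> mem[0xcb]=0x36, sp=0xcb
prologue: push r2 -> mem[0xca]=0x86, sp=0xca
body[0] mov  r4, #0xfb -> r4=0xfb
body[1] add  r1, r4, r3 -> r1=0xc6
body[2] xor  r5, r1, r0 -> r5=0xd6
body[3] sub  r0, r4, #25 -> r0=0xe2
body[4] add  r2, r0, r3 -> r2=0xad
body[5] xor  r4, r3, r1 -> r4=0x0d
body[6] xor  r1, r5, r4 -> r1=0xdb
body[7] add  r0, r5, r5 -> r0=0xac
epilogue: pop r2=0x86, sp=0xcb
epilogue: pop r1=0x36, sp=0xcc
epilogue: pop r0=0x10, sp=0xcd
prologue pushed ['r0', 'r1', 'r2'] at ['0xcc', '0xcb', '0xca']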